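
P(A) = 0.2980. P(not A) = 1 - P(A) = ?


P(not A) = 1 - 0.2980 = 0.7020

P(not A) = 0.7020


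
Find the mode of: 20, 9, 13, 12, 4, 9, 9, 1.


Frequencies: 1:1, 4:1, 9:3, 12:1, 13:1, 20:1
Max frequency = 3
Mode = 9

Mode = 9


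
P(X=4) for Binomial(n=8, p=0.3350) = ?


C(8,4) = 70
p^4 = 0.012594
(1-p)^4 = 0.195563
P = 70 * 0.012594 * 0.195563 = 0.1724

P(X=4) = 0.1724


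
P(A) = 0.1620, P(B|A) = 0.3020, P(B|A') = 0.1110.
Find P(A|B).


P(B) = P(B|A)*P(A) + P(B|A')*P(A')
= 0.3020*0.1620 + 0.1110*0.8380
= 0.048924 + 0.093018 = 0.141942
P(A|B) = 0.048924/0.141942 = 0.3447

P(A|B) = 0.3447


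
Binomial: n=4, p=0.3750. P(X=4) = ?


C(4,4) = 1
p^4 = 0.019775
(1-p)^0 = 1.000000
P = 1 * 0.019775 * 1.000000 = 0.0198

P(X=4) = 0.0198


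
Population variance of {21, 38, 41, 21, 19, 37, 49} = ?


Mean = 32.2857
Squared deviations: 127.3673, 32.6531, 75.9388, 127.3673, 176.5102, 22.2245, 279.3673
Sum = 841.4286
Variance = 841.4286/7 = 120.2041

Variance = 120.2041


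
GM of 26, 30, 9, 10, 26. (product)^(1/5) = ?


Product = 26 × 30 × 9 × 10 × 26 = 1825200
GM = 1825200^(1/5) = 17.8757

GM = 17.8757


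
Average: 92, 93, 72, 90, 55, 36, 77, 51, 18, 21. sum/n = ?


Sum = 92 + 93 + 72 + 90 + 55 + 36 + 77 + 51 + 18 + 21 = 605
n = 10
Mean = 605/10 = 60.5000

Mean = 60.5000


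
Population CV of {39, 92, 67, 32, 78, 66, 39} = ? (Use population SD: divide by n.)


Mean = 59.0000
SD = 21.0170
CV = (21.0170/59.0000)*100 = 35.6220%

CV = 35.6220%


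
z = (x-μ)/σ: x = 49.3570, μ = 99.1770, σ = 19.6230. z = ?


z = (49.3570 - 99.1770)/19.6230
= -49.8200/19.6230
= -2.5389

z = -2.5389


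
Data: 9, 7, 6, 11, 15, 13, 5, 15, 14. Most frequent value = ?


Frequencies: 5:1, 6:1, 7:1, 9:1, 11:1, 13:1, 14:1, 15:2
Max frequency = 2
Mode = 15

Mode = 15


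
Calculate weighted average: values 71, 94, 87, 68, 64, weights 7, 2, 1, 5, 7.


Numerator = 71*7 + 94*2 + 87*1 + 68*5 + 64*7 = 1560
Denominator = 7 + 2 + 1 + 5 + 7 = 22
WM = 1560/22 = 70.9091

WM = 70.9091


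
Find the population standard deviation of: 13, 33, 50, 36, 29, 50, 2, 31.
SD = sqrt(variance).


Mean = 30.5000
Variance = 239.7500
SD = sqrt(239.7500) = 15.4839

SD = 15.4839


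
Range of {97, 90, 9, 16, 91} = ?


Max = 97, Min = 9
Range = 97 - 9 = 88

Range = 88


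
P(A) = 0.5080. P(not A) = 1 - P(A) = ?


P(not A) = 1 - 0.5080 = 0.4920

P(not A) = 0.4920


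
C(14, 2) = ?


C(14,2) = 14!/(2! × 12!)
= 87178291200/(2 × 479001600)
= 91

C(14,2) = 91


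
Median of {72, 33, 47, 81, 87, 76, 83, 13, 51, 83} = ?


Sorted: 13, 33, 47, 51, 72, 76, 81, 83, 83, 87
n = 10 (even)
Middle values: 72 and 76
Median = (72+76)/2 = 74.0000

Median = 74.0000


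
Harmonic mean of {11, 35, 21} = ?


Sum of reciprocals = 1/11 + 1/35 + 1/21 = 0.167100
HM = 3/0.167100 = 17.9534

HM = 17.9534


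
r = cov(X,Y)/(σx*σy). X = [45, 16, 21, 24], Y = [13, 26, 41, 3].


Mean X = 26.5000, Mean Y = 20.7500
SD X = 11.056672, SD Y = 14.254385
Cov = -66.375000
r = -66.375000/(11.056672*14.254385) = -0.4211

r = -0.4211


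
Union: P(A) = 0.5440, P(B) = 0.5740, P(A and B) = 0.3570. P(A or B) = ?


P(A∪B) = 0.5440 + 0.5740 - 0.3570
= 1.1180 - 0.3570
= 0.7610

P(A∪B) = 0.7610


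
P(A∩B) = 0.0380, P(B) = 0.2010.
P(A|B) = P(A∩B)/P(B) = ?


P(A|B) = 0.0380/0.2010 = 0.1891

P(A|B) = 0.1891


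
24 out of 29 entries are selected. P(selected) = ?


P = 24/29 = 0.8276

P = 0.8276


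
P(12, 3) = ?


P(12,3) = 12!/9!
= 479001600/362880
= 1320

P(12,3) = 1320


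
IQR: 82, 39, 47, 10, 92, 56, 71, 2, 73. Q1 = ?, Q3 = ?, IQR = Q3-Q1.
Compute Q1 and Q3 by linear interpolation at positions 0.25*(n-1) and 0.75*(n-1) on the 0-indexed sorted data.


Sorted: 2, 10, 39, 47, 56, 71, 73, 82, 92
Q1 (25th %ile) = 39.0000
Q3 (75th %ile) = 73.0000
IQR = 73.0000 - 39.0000 = 34.0000

IQR = 34.0000


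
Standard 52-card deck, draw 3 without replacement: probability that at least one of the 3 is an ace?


P(at least one) = 1 - P(none)
P(none) = (48/52) × (47/51) × (46/50) = 0.782624
P(at least one) = 1 - 0.782624 = 0.2174

P = 0.2174


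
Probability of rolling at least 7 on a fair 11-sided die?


Favorable outcomes (roll ≥ 7): 5
Total outcomes = 11
P = 5/11 = 0.4545

P = 0.4545


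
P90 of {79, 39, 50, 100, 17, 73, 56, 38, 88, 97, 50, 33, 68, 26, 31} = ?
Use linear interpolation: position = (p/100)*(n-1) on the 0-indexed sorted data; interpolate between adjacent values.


Sorted: 17, 26, 31, 33, 38, 39, 50, 50, 56, 68, 73, 79, 88, 97, 100
n = 15
Index = 90/100 * 14 = 12.6000
Lower = data[12] = 88, Upper = data[13] = 97
P90 = 88 + 0.6000*(9) = 93.4000

P90 = 93.4000


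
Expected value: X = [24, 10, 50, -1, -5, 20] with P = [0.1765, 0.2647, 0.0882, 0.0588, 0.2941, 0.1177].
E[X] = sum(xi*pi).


E[X] = 24*0.1765 + 10*0.2647 + 50*0.0882 - 1*0.0588 - 5*0.2941 + 20*0.1177
= 4.2360 + 2.6470 + 4.4100 - 0.0588 - 1.4705 + 2.3540
= 12.1177

E[X] = 12.1177


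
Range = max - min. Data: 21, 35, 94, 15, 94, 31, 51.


Max = 94, Min = 15
Range = 94 - 15 = 79

Range = 79


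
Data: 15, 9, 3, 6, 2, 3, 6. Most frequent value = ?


Frequencies: 2:1, 3:2, 6:2, 9:1, 15:1
Max frequency = 2
Mode = 3, 6

Mode = 3, 6


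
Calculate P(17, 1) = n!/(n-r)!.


P(17,1) = 17!/16!
= 355687428096000/20922789888000
= 17

P(17,1) = 17


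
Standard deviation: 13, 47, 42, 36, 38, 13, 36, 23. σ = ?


Mean = 31.0000
Variance = 148.5000
SD = sqrt(148.5000) = 12.1861

SD = 12.1861


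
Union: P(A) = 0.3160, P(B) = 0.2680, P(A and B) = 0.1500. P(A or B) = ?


P(A∪B) = 0.3160 + 0.2680 - 0.1500
= 0.5840 - 0.1500
= 0.4340

P(A∪B) = 0.4340


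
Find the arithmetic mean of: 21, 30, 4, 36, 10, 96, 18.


Sum = 21 + 30 + 4 + 36 + 10 + 96 + 18 = 215
n = 7
Mean = 215/7 = 30.7143

Mean = 30.7143


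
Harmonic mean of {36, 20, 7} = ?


Sum of reciprocals = 1/36 + 1/20 + 1/7 = 0.220635
HM = 3/0.220635 = 13.5971

HM = 13.5971


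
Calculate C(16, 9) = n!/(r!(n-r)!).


C(16,9) = 16!/(9! × 7!)
= 20922789888000/(362880 × 5040)
= 11440

C(16,9) = 11440


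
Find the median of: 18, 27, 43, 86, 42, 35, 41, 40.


Sorted: 18, 27, 35, 40, 41, 42, 43, 86
n = 8 (even)
Middle values: 40 and 41
Median = (40+41)/2 = 40.5000

Median = 40.5000


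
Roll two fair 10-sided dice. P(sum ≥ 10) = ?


Total outcomes = 10×10 = 100
Favorable (sum ≥ 10): 64
P = 64/100 = 0.6400

P = 0.6400


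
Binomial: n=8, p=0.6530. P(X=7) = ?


C(8,7) = 8
p^7 = 0.050628
(1-p)^1 = 0.347000
P = 8 * 0.050628 * 0.347000 = 0.1405

P(X=7) = 0.1405


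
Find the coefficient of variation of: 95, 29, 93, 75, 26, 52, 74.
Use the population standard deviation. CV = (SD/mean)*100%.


Mean = 63.4286
SD = 26.2779
CV = (26.2779/63.4286)*100 = 41.4292%

CV = 41.4292%


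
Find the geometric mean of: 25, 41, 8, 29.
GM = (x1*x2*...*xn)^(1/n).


Product = 25 × 41 × 8 × 29 = 237800
GM = 237800^(1/4) = 22.0827

GM = 22.0827


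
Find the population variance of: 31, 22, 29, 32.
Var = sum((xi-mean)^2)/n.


Mean = 28.5000
Squared deviations: 6.2500, 42.2500, 0.2500, 12.2500
Sum = 61.0000
Variance = 61.0000/4 = 15.2500

Variance = 15.2500


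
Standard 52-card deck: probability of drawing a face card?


12 face cards in 52 cards
P = 12/52 = 0.2308

P = 0.2308


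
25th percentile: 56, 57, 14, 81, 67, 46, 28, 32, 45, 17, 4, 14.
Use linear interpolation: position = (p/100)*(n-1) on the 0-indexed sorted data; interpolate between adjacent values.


Sorted: 4, 14, 14, 17, 28, 32, 45, 46, 56, 57, 67, 81
n = 12
Index = 25/100 * 11 = 2.7500
Lower = data[2] = 14, Upper = data[3] = 17
P25 = 14 + 0.7500*(3) = 16.2500

P25 = 16.2500


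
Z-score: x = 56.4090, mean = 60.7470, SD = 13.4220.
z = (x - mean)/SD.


z = (56.4090 - 60.7470)/13.4220
= -4.3380/13.4220
= -0.3232

z = -0.3232


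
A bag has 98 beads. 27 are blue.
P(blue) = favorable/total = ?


P = 27/98 = 0.2755

P = 0.2755


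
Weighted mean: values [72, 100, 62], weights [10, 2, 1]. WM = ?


Numerator = 72*10 + 100*2 + 62*1 = 982
Denominator = 10 + 2 + 1 = 13
WM = 982/13 = 75.5385

WM = 75.5385


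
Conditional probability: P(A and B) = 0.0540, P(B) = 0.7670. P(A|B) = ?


P(A|B) = 0.0540/0.7670 = 0.0704

P(A|B) = 0.0704


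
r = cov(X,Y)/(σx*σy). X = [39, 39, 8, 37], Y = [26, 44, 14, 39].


Mean X = 30.7500, Mean Y = 30.7500
SD X = 13.160072, SD Y = 11.691343
Cov = 125.687500
r = 125.687500/(13.160072*11.691343) = 0.8169

r = 0.8169


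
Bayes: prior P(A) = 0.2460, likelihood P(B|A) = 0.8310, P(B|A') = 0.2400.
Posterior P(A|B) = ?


P(B) = P(B|A)*P(A) + P(B|A')*P(A')
= 0.8310*0.2460 + 0.2400*0.7540
= 0.204426 + 0.180960 = 0.385386
P(A|B) = 0.204426/0.385386 = 0.5304

P(A|B) = 0.5304


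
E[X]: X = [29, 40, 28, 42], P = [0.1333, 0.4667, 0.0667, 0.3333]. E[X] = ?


E[X] = 29*0.1333 + 40*0.4667 + 28*0.0667 + 42*0.3333
= 3.8657 + 18.6680 + 1.8676 + 13.9986
= 38.3999

E[X] = 38.3999


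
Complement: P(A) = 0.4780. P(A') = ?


P(not A) = 1 - 0.4780 = 0.5220

P(not A) = 0.5220


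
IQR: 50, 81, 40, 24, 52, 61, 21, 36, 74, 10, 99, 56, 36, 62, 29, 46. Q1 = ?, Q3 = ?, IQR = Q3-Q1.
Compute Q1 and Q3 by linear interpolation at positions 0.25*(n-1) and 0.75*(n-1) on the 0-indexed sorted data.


Sorted: 10, 21, 24, 29, 36, 36, 40, 46, 50, 52, 56, 61, 62, 74, 81, 99
Q1 (25th %ile) = 34.2500
Q3 (75th %ile) = 61.2500
IQR = 61.2500 - 34.2500 = 27.0000

IQR = 27.0000


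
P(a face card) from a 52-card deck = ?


12 face cards in 52 cards
P = 12/52 = 0.2308

P = 0.2308


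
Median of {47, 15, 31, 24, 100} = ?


Sorted: 15, 24, 31, 47, 100
n = 5 (odd)
Middle value = 31

Median = 31


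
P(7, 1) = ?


P(7,1) = 7!/6!
= 5040/720
= 7

P(7,1) = 7


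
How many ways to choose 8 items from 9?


C(9,8) = 9!/(8! × 1!)
= 362880/(40320 × 1)
= 9

C(9,8) = 9


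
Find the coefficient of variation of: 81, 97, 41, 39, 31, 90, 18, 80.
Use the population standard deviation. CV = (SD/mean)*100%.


Mean = 59.6250
SD = 28.5392
CV = (28.5392/59.6250)*100 = 47.8644%

CV = 47.8644%


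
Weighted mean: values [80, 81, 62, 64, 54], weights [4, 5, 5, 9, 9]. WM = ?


Numerator = 80*4 + 81*5 + 62*5 + 64*9 + 54*9 = 2097
Denominator = 4 + 5 + 5 + 9 + 9 = 32
WM = 2097/32 = 65.5312

WM = 65.5312


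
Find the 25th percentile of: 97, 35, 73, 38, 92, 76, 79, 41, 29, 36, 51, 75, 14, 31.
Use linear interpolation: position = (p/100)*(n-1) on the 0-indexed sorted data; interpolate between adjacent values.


Sorted: 14, 29, 31, 35, 36, 38, 41, 51, 73, 75, 76, 79, 92, 97
n = 14
Index = 25/100 * 13 = 3.2500
Lower = data[3] = 35, Upper = data[4] = 36
P25 = 35 + 0.2500*(1) = 35.2500

P25 = 35.2500


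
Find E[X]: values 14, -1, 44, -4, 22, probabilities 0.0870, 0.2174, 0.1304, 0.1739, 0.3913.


E[X] = 14*0.0870 - 1*0.2174 + 44*0.1304 - 4*0.1739 + 22*0.3913
= 1.2180 - 0.2174 + 5.7376 - 0.6956 + 8.6086
= 14.6512

E[X] = 14.6512


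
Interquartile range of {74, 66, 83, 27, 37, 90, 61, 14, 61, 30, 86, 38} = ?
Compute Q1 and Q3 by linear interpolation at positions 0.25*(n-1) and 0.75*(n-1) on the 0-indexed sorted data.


Sorted: 14, 27, 30, 37, 38, 61, 61, 66, 74, 83, 86, 90
Q1 (25th %ile) = 35.2500
Q3 (75th %ile) = 76.2500
IQR = 76.2500 - 35.2500 = 41.0000

IQR = 41.0000


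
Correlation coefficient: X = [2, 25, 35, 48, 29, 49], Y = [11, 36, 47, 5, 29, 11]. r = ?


Mean X = 31.3333, Mean Y = 23.1667
SD X = 15.860503, SD Y = 15.236105
Cov = -28.055556
r = -28.055556/(15.860503*15.236105) = -0.1161

r = -0.1161


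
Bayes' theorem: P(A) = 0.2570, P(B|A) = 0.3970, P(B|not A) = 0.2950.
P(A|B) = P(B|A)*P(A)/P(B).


P(B) = P(B|A)*P(A) + P(B|A')*P(A')
= 0.3970*0.2570 + 0.2950*0.7430
= 0.102029 + 0.219185 = 0.321214
P(A|B) = 0.102029/0.321214 = 0.3176

P(A|B) = 0.3176


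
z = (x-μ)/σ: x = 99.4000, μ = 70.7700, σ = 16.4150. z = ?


z = (99.4000 - 70.7700)/16.4150
= 28.6300/16.4150
= 1.7441

z = 1.7441


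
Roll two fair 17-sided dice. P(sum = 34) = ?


Total outcomes = 17×17 = 289
Favorable (sum = 34): 1
P = 1/289 = 0.0035

P = 0.0035


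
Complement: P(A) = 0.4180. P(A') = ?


P(not A) = 1 - 0.4180 = 0.5820

P(not A) = 0.5820


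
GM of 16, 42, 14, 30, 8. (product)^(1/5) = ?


Product = 16 × 42 × 14 × 30 × 8 = 2257920
GM = 2257920^(1/5) = 18.6527

GM = 18.6527


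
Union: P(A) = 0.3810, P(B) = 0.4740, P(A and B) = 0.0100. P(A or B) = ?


P(A∪B) = 0.3810 + 0.4740 - 0.0100
= 0.8550 - 0.0100
= 0.8450

P(A∪B) = 0.8450


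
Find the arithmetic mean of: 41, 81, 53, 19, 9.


Sum = 41 + 81 + 53 + 19 + 9 = 203
n = 5
Mean = 203/5 = 40.6000

Mean = 40.6000


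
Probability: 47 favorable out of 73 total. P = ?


P = 47/73 = 0.6438

P = 0.6438


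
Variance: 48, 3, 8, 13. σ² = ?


Mean = 18.0000
Squared deviations: 900.0000, 225.0000, 100.0000, 25.0000
Sum = 1250.0000
Variance = 1250.0000/4 = 312.5000

Variance = 312.5000


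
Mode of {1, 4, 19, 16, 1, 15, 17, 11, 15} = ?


Frequencies: 1:2, 4:1, 11:1, 15:2, 16:1, 17:1, 19:1
Max frequency = 2
Mode = 1, 15

Mode = 1, 15


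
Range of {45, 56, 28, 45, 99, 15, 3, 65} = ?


Max = 99, Min = 3
Range = 99 - 3 = 96

Range = 96


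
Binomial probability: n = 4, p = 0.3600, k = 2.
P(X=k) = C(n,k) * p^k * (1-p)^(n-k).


C(4,2) = 6
p^2 = 0.129600
(1-p)^2 = 0.409600
P = 6 * 0.129600 * 0.409600 = 0.3185

P(X=2) = 0.3185


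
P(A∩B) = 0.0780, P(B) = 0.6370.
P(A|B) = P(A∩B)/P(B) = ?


P(A|B) = 0.0780/0.6370 = 0.1224

P(A|B) = 0.1224


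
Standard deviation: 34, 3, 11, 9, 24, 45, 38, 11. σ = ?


Mean = 21.8750
Variance = 213.1094
SD = sqrt(213.1094) = 14.5983

SD = 14.5983


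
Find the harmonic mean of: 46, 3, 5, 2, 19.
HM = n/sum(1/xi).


Sum of reciprocals = 1/46 + 1/3 + 1/5 + 1/2 + 1/19 = 1.107704
HM = 5/1.107704 = 4.5138

HM = 4.5138


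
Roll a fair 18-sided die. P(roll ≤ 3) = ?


Favorable outcomes (roll ≤ 3): 3
Total outcomes = 18
P = 3/18 = 0.1667

P = 0.1667


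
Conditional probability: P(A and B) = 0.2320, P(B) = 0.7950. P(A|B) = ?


P(A|B) = 0.2320/0.7950 = 0.2918

P(A|B) = 0.2918


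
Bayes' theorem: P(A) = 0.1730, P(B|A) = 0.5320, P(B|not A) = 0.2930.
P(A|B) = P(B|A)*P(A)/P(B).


P(B) = P(B|A)*P(A) + P(B|A')*P(A')
= 0.5320*0.1730 + 0.2930*0.8270
= 0.092036 + 0.242311 = 0.334347
P(A|B) = 0.092036/0.334347 = 0.2753

P(A|B) = 0.2753


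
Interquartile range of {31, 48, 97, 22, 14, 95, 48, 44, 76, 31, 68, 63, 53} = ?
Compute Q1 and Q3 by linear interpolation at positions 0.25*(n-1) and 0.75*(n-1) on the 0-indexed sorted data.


Sorted: 14, 22, 31, 31, 44, 48, 48, 53, 63, 68, 76, 95, 97
Q1 (25th %ile) = 31.0000
Q3 (75th %ile) = 68.0000
IQR = 68.0000 - 31.0000 = 37.0000

IQR = 37.0000


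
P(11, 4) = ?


P(11,4) = 11!/7!
= 39916800/5040
= 7920

P(11,4) = 7920


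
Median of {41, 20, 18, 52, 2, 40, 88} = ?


Sorted: 2, 18, 20, 40, 41, 52, 88
n = 7 (odd)
Middle value = 40

Median = 40


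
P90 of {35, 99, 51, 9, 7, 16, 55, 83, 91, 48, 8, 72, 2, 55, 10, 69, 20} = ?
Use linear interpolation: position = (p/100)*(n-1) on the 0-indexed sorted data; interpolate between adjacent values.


Sorted: 2, 7, 8, 9, 10, 16, 20, 35, 48, 51, 55, 55, 69, 72, 83, 91, 99
n = 17
Index = 90/100 * 16 = 14.4000
Lower = data[14] = 83, Upper = data[15] = 91
P90 = 83 + 0.4000*(8) = 86.2000

P90 = 86.2000


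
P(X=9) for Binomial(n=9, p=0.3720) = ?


C(9,9) = 1
p^9 = 0.000136
(1-p)^0 = 1.000000
P = 1 * 0.000136 * 1.000000 = 0.0001

P(X=9) = 0.0001


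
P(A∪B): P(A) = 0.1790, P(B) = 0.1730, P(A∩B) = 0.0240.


P(A∪B) = 0.1790 + 0.1730 - 0.0240
= 0.3520 - 0.0240
= 0.3280

P(A∪B) = 0.3280


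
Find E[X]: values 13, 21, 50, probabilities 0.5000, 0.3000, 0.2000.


E[X] = 13*0.5000 + 21*0.3000 + 50*0.2000
= 6.5000 + 6.3000 + 10.0000
= 22.8000

E[X] = 22.8000


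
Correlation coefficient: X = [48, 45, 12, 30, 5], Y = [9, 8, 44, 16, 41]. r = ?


Mean X = 28.0000, Mean Y = 23.6000
SD X = 17.193022, SD Y = 15.704776
Cov = -259.800000
r = -259.800000/(17.193022*15.704776) = -0.9622

r = -0.9622


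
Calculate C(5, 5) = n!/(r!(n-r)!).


C(5,5) = 5!/(5! × 0!)
= 120/(120 × 1)
= 1

C(5,5) = 1


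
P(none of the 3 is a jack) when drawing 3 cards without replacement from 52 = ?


P(no jacks) = (48/52) × (47/51) × (46/50)
= 0.7826

P = 0.7826


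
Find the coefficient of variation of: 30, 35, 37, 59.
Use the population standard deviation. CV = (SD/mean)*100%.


Mean = 40.2500
SD = 11.1215
CV = (11.1215/40.2500)*100 = 27.6310%

CV = 27.6310%


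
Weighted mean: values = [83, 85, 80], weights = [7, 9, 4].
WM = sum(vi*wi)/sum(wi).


Numerator = 83*7 + 85*9 + 80*4 = 1666
Denominator = 7 + 9 + 4 = 20
WM = 1666/20 = 83.3000

WM = 83.3000


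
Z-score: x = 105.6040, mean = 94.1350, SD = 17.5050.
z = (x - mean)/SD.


z = (105.6040 - 94.1350)/17.5050
= 11.4690/17.5050
= 0.6552

z = 0.6552


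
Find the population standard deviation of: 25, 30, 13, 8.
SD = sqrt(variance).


Mean = 19.0000
Variance = 78.5000
SD = sqrt(78.5000) = 8.8600

SD = 8.8600


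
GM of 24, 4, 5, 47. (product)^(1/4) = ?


Product = 24 × 4 × 5 × 47 = 22560
GM = 22560^(1/4) = 12.2556

GM = 12.2556


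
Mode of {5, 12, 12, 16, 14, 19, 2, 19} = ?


Frequencies: 2:1, 5:1, 12:2, 14:1, 16:1, 19:2
Max frequency = 2
Mode = 12, 19

Mode = 12, 19


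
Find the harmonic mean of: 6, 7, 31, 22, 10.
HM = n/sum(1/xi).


Sum of reciprocals = 1/6 + 1/7 + 1/31 + 1/22 + 1/10 = 0.487236
HM = 5/0.487236 = 10.2620

HM = 10.2620


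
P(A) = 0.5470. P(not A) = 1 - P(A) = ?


P(not A) = 1 - 0.5470 = 0.4530

P(not A) = 0.4530


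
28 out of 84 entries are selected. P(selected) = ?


P = 28/84 = 0.3333

P = 0.3333


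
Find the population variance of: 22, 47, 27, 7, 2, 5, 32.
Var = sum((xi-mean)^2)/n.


Mean = 20.2857
Squared deviations: 2.9388, 713.6531, 45.0816, 176.5102, 334.3673, 233.6531, 137.2245
Sum = 1643.4286
Variance = 1643.4286/7 = 234.7755

Variance = 234.7755


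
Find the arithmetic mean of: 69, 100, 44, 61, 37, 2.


Sum = 69 + 100 + 44 + 61 + 37 + 2 = 313
n = 6
Mean = 313/6 = 52.1667

Mean = 52.1667


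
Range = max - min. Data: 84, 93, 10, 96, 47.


Max = 96, Min = 10
Range = 96 - 10 = 86

Range = 86


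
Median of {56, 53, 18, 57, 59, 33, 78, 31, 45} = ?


Sorted: 18, 31, 33, 45, 53, 56, 57, 59, 78
n = 9 (odd)
Middle value = 53

Median = 53


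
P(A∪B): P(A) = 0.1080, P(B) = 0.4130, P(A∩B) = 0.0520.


P(A∪B) = 0.1080 + 0.4130 - 0.0520
= 0.5210 - 0.0520
= 0.4690

P(A∪B) = 0.4690


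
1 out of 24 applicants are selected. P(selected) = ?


P = 1/24 = 0.0417

P = 0.0417


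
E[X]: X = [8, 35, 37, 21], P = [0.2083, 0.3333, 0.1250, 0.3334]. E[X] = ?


E[X] = 8*0.2083 + 35*0.3333 + 37*0.1250 + 21*0.3334
= 1.6664 + 11.6655 + 4.6250 + 7.0014
= 24.9583

E[X] = 24.9583


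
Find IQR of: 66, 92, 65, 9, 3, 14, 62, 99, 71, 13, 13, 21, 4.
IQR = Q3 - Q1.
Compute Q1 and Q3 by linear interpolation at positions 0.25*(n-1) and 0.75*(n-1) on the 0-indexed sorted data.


Sorted: 3, 4, 9, 13, 13, 14, 21, 62, 65, 66, 71, 92, 99
Q1 (25th %ile) = 13.0000
Q3 (75th %ile) = 66.0000
IQR = 66.0000 - 13.0000 = 53.0000

IQR = 53.0000


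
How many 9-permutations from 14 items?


P(14,9) = 14!/5!
= 87178291200/120
= 726485760

P(14,9) = 726485760


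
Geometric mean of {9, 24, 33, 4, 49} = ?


Product = 9 × 24 × 33 × 4 × 49 = 1397088
GM = 1397088^(1/5) = 16.9451

GM = 16.9451


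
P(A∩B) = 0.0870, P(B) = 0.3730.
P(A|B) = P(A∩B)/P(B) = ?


P(A|B) = 0.0870/0.3730 = 0.2332

P(A|B) = 0.2332


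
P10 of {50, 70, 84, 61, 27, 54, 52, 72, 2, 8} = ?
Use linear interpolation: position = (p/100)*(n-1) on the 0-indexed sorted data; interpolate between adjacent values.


Sorted: 2, 8, 27, 50, 52, 54, 61, 70, 72, 84
n = 10
Index = 10/100 * 9 = 0.9000
Lower = data[0] = 2, Upper = data[1] = 8
P10 = 2 + 0.9000*(6) = 7.4000

P10 = 7.4000


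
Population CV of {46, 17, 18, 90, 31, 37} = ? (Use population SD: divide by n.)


Mean = 39.8333
SD = 24.6267
CV = (24.6267/39.8333)*100 = 61.8242%

CV = 61.8242%


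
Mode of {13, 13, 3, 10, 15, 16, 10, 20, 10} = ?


Frequencies: 3:1, 10:3, 13:2, 15:1, 16:1, 20:1
Max frequency = 3
Mode = 10

Mode = 10


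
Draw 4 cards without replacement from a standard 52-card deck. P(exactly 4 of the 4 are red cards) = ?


Hypergeometric: P(X=4) = C(26,4)·C(26,0) / C(52,4)
= 14950 × 1 / 270725
= 14950/270725 = 0.0552

P = 0.0552


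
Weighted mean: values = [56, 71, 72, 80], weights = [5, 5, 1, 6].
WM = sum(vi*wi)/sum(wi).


Numerator = 56*5 + 71*5 + 72*1 + 80*6 = 1187
Denominator = 5 + 5 + 1 + 6 = 17
WM = 1187/17 = 69.8235

WM = 69.8235


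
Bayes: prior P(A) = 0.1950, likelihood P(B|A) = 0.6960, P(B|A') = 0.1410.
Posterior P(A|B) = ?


P(B) = P(B|A)*P(A) + P(B|A')*P(A')
= 0.6960*0.1950 + 0.1410*0.8050
= 0.135720 + 0.113505 = 0.249225
P(A|B) = 0.135720/0.249225 = 0.5446

P(A|B) = 0.5446


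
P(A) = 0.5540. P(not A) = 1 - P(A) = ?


P(not A) = 1 - 0.5540 = 0.4460

P(not A) = 0.4460


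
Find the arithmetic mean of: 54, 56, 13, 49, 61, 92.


Sum = 54 + 56 + 13 + 49 + 61 + 92 = 325
n = 6
Mean = 325/6 = 54.1667

Mean = 54.1667


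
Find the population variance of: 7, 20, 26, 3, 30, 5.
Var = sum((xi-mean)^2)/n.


Mean = 15.1667
Squared deviations: 66.6944, 23.3611, 117.3611, 148.0278, 220.0278, 103.3611
Sum = 678.8333
Variance = 678.8333/6 = 113.1389

Variance = 113.1389


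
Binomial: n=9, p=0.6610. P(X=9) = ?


C(9,9) = 1
p^9 = 0.024089
(1-p)^0 = 1.000000
P = 1 * 0.024089 * 1.000000 = 0.0241

P(X=9) = 0.0241


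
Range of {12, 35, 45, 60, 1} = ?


Max = 60, Min = 1
Range = 60 - 1 = 59

Range = 59


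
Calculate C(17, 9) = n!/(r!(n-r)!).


C(17,9) = 17!/(9! × 8!)
= 355687428096000/(362880 × 40320)
= 24310

C(17,9) = 24310


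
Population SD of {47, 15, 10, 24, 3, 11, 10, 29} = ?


Mean = 18.6250
Variance = 175.7344
SD = sqrt(175.7344) = 13.2565

SD = 13.2565


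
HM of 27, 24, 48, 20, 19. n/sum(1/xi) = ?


Sum of reciprocals = 1/27 + 1/24 + 1/48 + 1/20 + 1/19 = 0.202169
HM = 5/0.202169 = 24.7318

HM = 24.7318


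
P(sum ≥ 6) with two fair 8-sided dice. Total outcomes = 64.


Total outcomes = 8×8 = 64
Favorable (sum ≥ 6): 54
P = 54/64 = 0.8438

P = 0.8438


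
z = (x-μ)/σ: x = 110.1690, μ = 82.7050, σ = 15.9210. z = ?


z = (110.1690 - 82.7050)/15.9210
= 27.4640/15.9210
= 1.7250

z = 1.7250


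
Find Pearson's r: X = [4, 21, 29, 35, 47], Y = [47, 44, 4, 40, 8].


Mean X = 27.2000, Mean Y = 28.6000
SD X = 14.372195, SD Y = 18.629010
Cov = -177.120000
r = -177.120000/(14.372195*18.629010) = -0.6615

r = -0.6615


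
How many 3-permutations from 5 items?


P(5,3) = 5!/2!
= 120/2
= 60

P(5,3) = 60


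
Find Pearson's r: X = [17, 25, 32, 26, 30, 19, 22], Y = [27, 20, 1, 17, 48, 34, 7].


Mean X = 24.4286, Mean Y = 22.0000
SD X = 5.095016, SD Y = 14.832397
Cov = -12.714286
r = -12.714286/(5.095016*14.832397) = -0.1682

r = -0.1682


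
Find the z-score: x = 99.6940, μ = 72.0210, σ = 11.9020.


z = (99.6940 - 72.0210)/11.9020
= 27.6730/11.9020
= 2.3251

z = 2.3251


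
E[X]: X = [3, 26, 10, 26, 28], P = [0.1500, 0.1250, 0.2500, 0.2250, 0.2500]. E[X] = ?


E[X] = 3*0.1500 + 26*0.1250 + 10*0.2500 + 26*0.2250 + 28*0.2500
= 0.4500 + 3.2500 + 2.5000 + 5.8500 + 7.0000
= 19.0500

E[X] = 19.0500


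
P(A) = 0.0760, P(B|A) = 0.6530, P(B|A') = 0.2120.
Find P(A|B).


P(B) = P(B|A)*P(A) + P(B|A')*P(A')
= 0.6530*0.0760 + 0.2120*0.9240
= 0.049628 + 0.195888 = 0.245516
P(A|B) = 0.049628/0.245516 = 0.2021

P(A|B) = 0.2021


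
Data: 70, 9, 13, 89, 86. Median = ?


Sorted: 9, 13, 70, 86, 89
n = 5 (odd)
Middle value = 70

Median = 70


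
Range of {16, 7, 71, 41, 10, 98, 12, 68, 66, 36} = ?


Max = 98, Min = 7
Range = 98 - 7 = 91

Range = 91


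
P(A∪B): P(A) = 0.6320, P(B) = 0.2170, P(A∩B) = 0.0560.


P(A∪B) = 0.6320 + 0.2170 - 0.0560
= 0.8490 - 0.0560
= 0.7930

P(A∪B) = 0.7930


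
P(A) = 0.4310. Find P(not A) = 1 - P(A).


P(not A) = 1 - 0.4310 = 0.5690

P(not A) = 0.5690


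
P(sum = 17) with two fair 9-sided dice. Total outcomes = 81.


Total outcomes = 9×9 = 81
Favorable (sum = 17): 2
P = 2/81 = 0.0247

P = 0.0247


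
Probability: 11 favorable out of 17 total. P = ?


P = 11/17 = 0.6471

P = 0.6471


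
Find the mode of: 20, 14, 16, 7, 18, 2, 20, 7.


Frequencies: 2:1, 7:2, 14:1, 16:1, 18:1, 20:2
Max frequency = 2
Mode = 7, 20

Mode = 7, 20


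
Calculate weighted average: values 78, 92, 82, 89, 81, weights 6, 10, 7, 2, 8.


Numerator = 78*6 + 92*10 + 82*7 + 89*2 + 81*8 = 2788
Denominator = 6 + 10 + 7 + 2 + 8 = 33
WM = 2788/33 = 84.4848

WM = 84.4848


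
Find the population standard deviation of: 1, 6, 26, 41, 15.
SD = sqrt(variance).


Mean = 17.8000
Variance = 206.9600
SD = sqrt(206.9600) = 14.3861

SD = 14.3861


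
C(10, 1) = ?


C(10,1) = 10!/(1! × 9!)
= 3628800/(1 × 362880)
= 10

C(10,1) = 10


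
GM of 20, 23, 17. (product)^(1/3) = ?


Product = 20 × 23 × 17 = 7820
GM = 7820^(1/3) = 19.8489

GM = 19.8489


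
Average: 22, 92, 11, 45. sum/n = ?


Sum = 22 + 92 + 11 + 45 = 170
n = 4
Mean = 170/4 = 42.5000

Mean = 42.5000


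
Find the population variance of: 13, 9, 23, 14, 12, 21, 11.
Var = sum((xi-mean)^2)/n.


Mean = 14.7143
Squared deviations: 2.9388, 32.6531, 68.6531, 0.5102, 7.3673, 39.5102, 13.7959
Sum = 165.4286
Variance = 165.4286/7 = 23.6327

Variance = 23.6327


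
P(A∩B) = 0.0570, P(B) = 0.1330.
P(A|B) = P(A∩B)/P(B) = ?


P(A|B) = 0.0570/0.1330 = 0.4286

P(A|B) = 0.4286


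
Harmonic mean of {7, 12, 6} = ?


Sum of reciprocals = 1/7 + 1/12 + 1/6 = 0.392857
HM = 3/0.392857 = 7.6364

HM = 7.6364


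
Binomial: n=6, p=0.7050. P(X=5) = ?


C(6,5) = 6
p^5 = 0.174159
(1-p)^1 = 0.295000
P = 6 * 0.174159 * 0.295000 = 0.3083

P(X=5) = 0.3083


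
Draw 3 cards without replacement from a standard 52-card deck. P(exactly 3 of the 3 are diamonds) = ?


Hypergeometric: P(X=3) = C(13,3)·C(39,0) / C(52,3)
= 286 × 1 / 22100
= 286/22100 = 0.0129

P = 0.0129


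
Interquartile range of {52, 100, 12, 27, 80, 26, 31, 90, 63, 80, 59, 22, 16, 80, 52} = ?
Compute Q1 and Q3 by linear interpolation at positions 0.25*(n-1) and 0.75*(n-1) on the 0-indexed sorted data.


Sorted: 12, 16, 22, 26, 27, 31, 52, 52, 59, 63, 80, 80, 80, 90, 100
Q1 (25th %ile) = 26.5000
Q3 (75th %ile) = 80.0000
IQR = 80.0000 - 26.5000 = 53.5000

IQR = 53.5000


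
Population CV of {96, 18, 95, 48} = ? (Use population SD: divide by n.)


Mean = 64.2500
SD = 33.0028
CV = (33.0028/64.2500)*100 = 51.3663%

CV = 51.3663%


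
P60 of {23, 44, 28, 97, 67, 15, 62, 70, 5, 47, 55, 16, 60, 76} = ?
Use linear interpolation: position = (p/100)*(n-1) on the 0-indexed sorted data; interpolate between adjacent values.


Sorted: 5, 15, 16, 23, 28, 44, 47, 55, 60, 62, 67, 70, 76, 97
n = 14
Index = 60/100 * 13 = 7.8000
Lower = data[7] = 55, Upper = data[8] = 60
P60 = 55 + 0.8000*(5) = 59.0000

P60 = 59.0000


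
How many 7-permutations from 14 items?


P(14,7) = 14!/7!
= 87178291200/5040
= 17297280

P(14,7) = 17297280


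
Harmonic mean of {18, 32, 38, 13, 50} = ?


Sum of reciprocals = 1/18 + 1/32 + 1/38 + 1/13 + 1/50 = 0.210044
HM = 5/0.210044 = 23.8045

HM = 23.8045


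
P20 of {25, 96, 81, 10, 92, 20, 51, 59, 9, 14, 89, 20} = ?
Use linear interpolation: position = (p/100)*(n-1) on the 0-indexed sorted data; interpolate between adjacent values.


Sorted: 9, 10, 14, 20, 20, 25, 51, 59, 81, 89, 92, 96
n = 12
Index = 20/100 * 11 = 2.2000
Lower = data[2] = 14, Upper = data[3] = 20
P20 = 14 + 0.2000*(6) = 15.2000

P20 = 15.2000


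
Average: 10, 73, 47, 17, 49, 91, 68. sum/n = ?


Sum = 10 + 73 + 47 + 17 + 49 + 91 + 68 = 355
n = 7
Mean = 355/7 = 50.7143

Mean = 50.7143


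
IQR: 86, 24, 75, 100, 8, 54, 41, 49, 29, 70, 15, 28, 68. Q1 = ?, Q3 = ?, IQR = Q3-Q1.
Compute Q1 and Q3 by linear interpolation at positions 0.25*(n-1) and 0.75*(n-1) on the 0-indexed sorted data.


Sorted: 8, 15, 24, 28, 29, 41, 49, 54, 68, 70, 75, 86, 100
Q1 (25th %ile) = 28.0000
Q3 (75th %ile) = 70.0000
IQR = 70.0000 - 28.0000 = 42.0000

IQR = 42.0000


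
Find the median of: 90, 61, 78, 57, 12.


Sorted: 12, 57, 61, 78, 90
n = 5 (odd)
Middle value = 61

Median = 61


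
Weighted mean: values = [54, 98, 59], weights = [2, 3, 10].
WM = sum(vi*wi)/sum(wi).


Numerator = 54*2 + 98*3 + 59*10 = 992
Denominator = 2 + 3 + 10 = 15
WM = 992/15 = 66.1333

WM = 66.1333


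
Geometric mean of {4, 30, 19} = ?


Product = 4 × 30 × 19 = 2280
GM = 2280^(1/3) = 13.1617

GM = 13.1617


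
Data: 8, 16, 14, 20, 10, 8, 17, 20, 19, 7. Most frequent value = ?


Frequencies: 7:1, 8:2, 10:1, 14:1, 16:1, 17:1, 19:1, 20:2
Max frequency = 2
Mode = 8, 20

Mode = 8, 20


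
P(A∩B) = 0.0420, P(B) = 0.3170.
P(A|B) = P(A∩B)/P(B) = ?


P(A|B) = 0.0420/0.3170 = 0.1325

P(A|B) = 0.1325


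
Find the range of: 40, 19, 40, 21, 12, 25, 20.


Max = 40, Min = 12
Range = 40 - 12 = 28

Range = 28


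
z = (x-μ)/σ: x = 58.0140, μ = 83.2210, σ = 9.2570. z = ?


z = (58.0140 - 83.2210)/9.2570
= -25.2070/9.2570
= -2.7230

z = -2.7230


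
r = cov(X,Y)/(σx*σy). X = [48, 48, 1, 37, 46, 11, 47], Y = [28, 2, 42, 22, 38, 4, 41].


Mean X = 34.0000, Mean Y = 25.2857
SD X = 18.252201, SD Y = 15.590421
Cov = -0.428571
r = -0.428571/(18.252201*15.590421) = -0.0015

r = -0.0015


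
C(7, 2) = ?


C(7,2) = 7!/(2! × 5!)
= 5040/(2 × 120)
= 21

C(7,2) = 21


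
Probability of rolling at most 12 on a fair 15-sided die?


Favorable outcomes (roll ≤ 12): 12
Total outcomes = 15
P = 12/15 = 0.8000

P = 0.8000


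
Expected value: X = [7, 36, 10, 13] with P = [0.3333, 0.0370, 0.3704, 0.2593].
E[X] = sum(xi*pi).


E[X] = 7*0.3333 + 36*0.0370 + 10*0.3704 + 13*0.2593
= 2.3331 + 1.3320 + 3.7040 + 3.3709
= 10.7400

E[X] = 10.7400


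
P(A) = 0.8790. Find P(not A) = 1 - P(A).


P(not A) = 1 - 0.8790 = 0.1210

P(not A) = 0.1210


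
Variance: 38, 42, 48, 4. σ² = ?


Mean = 33.0000
Squared deviations: 25.0000, 81.0000, 225.0000, 841.0000
Sum = 1172.0000
Variance = 1172.0000/4 = 293.0000

Variance = 293.0000


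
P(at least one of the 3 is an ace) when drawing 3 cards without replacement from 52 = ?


P(at least one) = 1 - P(none)
P(none) = (48/52) × (47/51) × (46/50) = 0.782624
P(at least one) = 1 - 0.782624 = 0.2174

P = 0.2174


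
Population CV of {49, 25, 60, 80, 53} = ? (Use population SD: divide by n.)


Mean = 53.4000
SD = 17.7606
CV = (17.7606/53.4000)*100 = 33.2596%

CV = 33.2596%


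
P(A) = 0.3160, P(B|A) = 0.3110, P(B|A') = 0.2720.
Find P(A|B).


P(B) = P(B|A)*P(A) + P(B|A')*P(A')
= 0.3110*0.3160 + 0.2720*0.6840
= 0.098276 + 0.186048 = 0.284324
P(A|B) = 0.098276/0.284324 = 0.3456

P(A|B) = 0.3456


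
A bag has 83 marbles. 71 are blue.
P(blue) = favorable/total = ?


P = 71/83 = 0.8554

P = 0.8554


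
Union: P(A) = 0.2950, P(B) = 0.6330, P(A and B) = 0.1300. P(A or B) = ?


P(A∪B) = 0.2950 + 0.6330 - 0.1300
= 0.9280 - 0.1300
= 0.7980

P(A∪B) = 0.7980


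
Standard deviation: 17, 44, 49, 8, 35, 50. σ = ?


Mean = 33.8333
Variance = 257.8056
SD = sqrt(257.8056) = 16.0563

SD = 16.0563


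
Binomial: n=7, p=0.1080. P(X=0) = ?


C(7,0) = 1
p^0 = 1.000000
(1-p)^7 = 0.449318
P = 1 * 1.000000 * 0.449318 = 0.4493

P(X=0) = 0.4493


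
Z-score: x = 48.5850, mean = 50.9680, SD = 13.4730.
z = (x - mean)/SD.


z = (48.5850 - 50.9680)/13.4730
= -2.3830/13.4730
= -0.1769

z = -0.1769


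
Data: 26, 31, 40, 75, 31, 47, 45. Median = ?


Sorted: 26, 31, 31, 40, 45, 47, 75
n = 7 (odd)
Middle value = 40

Median = 40


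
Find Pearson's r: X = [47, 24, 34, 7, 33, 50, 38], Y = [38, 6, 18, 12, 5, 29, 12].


Mean X = 33.2857, Mean Y = 17.1429
SD X = 13.455899, SD Y = 11.344332
Cov = 100.387755
r = 100.387755/(13.455899*11.344332) = 0.6576

r = 0.6576


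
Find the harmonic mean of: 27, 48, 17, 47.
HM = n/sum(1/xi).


Sum of reciprocals = 1/27 + 1/48 + 1/17 + 1/47 = 0.137970
HM = 4/0.137970 = 28.9917

HM = 28.9917


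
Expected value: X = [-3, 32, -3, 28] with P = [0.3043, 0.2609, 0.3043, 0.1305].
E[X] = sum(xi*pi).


E[X] = -3*0.3043 + 32*0.2609 - 3*0.3043 + 28*0.1305
= -0.9129 + 8.3488 - 0.9129 + 3.6540
= 10.1770

E[X] = 10.1770


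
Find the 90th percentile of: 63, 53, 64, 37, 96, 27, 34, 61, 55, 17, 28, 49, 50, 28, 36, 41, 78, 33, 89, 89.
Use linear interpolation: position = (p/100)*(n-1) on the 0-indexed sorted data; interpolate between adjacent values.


Sorted: 17, 27, 28, 28, 33, 34, 36, 37, 41, 49, 50, 53, 55, 61, 63, 64, 78, 89, 89, 96
n = 20
Index = 90/100 * 19 = 17.1000
Lower = data[17] = 89, Upper = data[18] = 89
P90 = 89 + 0.1000*(0) = 89.0000

P90 = 89.0000


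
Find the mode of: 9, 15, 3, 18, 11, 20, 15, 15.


Frequencies: 3:1, 9:1, 11:1, 15:3, 18:1, 20:1
Max frequency = 3
Mode = 15

Mode = 15


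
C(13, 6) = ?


C(13,6) = 13!/(6! × 7!)
= 6227020800/(720 × 5040)
= 1716

C(13,6) = 1716


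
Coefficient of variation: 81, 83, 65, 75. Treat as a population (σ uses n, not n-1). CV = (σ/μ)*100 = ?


Mean = 76.0000
SD = 7.0000
CV = (7.0000/76.0000)*100 = 9.2105%

CV = 9.2105%


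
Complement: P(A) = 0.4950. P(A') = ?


P(not A) = 1 - 0.4950 = 0.5050

P(not A) = 0.5050


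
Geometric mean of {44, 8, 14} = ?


Product = 44 × 8 × 14 = 4928
GM = 4928^(1/3) = 17.0173

GM = 17.0173


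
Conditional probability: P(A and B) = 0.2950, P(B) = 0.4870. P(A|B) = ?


P(A|B) = 0.2950/0.4870 = 0.6057

P(A|B) = 0.6057


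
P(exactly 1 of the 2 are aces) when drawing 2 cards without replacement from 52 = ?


Hypergeometric: P(X=1) = C(4,1)·C(48,1) / C(52,2)
= 4 × 48 / 1326
= 192/1326 = 0.1448

P = 0.1448


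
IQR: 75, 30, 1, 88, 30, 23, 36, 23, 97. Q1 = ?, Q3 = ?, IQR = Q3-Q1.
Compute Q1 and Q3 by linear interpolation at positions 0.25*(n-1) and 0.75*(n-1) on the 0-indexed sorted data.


Sorted: 1, 23, 23, 30, 30, 36, 75, 88, 97
Q1 (25th %ile) = 23.0000
Q3 (75th %ile) = 75.0000
IQR = 75.0000 - 23.0000 = 52.0000

IQR = 52.0000


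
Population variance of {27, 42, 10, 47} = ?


Mean = 31.5000
Squared deviations: 20.2500, 110.2500, 462.2500, 240.2500
Sum = 833.0000
Variance = 833.0000/4 = 208.2500

Variance = 208.2500


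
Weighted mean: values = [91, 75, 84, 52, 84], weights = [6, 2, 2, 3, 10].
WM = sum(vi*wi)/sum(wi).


Numerator = 91*6 + 75*2 + 84*2 + 52*3 + 84*10 = 1860
Denominator = 6 + 2 + 2 + 3 + 10 = 23
WM = 1860/23 = 80.8696

WM = 80.8696


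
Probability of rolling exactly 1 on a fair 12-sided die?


Favorable outcomes (roll = 1): 1
Total outcomes = 12
P = 1/12 = 0.0833

P = 0.0833


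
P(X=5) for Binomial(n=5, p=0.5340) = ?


C(5,5) = 1
p^5 = 0.043422
(1-p)^0 = 1.000000
P = 1 * 0.043422 * 1.000000 = 0.0434

P(X=5) = 0.0434


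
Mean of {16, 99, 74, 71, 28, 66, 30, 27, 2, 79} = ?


Sum = 16 + 99 + 74 + 71 + 28 + 66 + 30 + 27 + 2 + 79 = 492
n = 10
Mean = 492/10 = 49.2000

Mean = 49.2000


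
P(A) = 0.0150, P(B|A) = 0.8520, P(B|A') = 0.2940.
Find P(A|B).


P(B) = P(B|A)*P(A) + P(B|A')*P(A')
= 0.8520*0.0150 + 0.2940*0.9850
= 0.012780 + 0.289590 = 0.302370
P(A|B) = 0.012780/0.302370 = 0.0423

P(A|B) = 0.0423


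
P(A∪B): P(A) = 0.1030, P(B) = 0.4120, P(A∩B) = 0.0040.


P(A∪B) = 0.1030 + 0.4120 - 0.0040
= 0.5150 - 0.0040
= 0.5110

P(A∪B) = 0.5110


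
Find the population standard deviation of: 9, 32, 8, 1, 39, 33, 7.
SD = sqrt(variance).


Mean = 18.4286
Variance = 207.3878
SD = sqrt(207.3878) = 14.4010

SD = 14.4010


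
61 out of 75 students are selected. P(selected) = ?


P = 61/75 = 0.8133

P = 0.8133


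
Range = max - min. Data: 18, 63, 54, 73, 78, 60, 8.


Max = 78, Min = 8
Range = 78 - 8 = 70

Range = 70


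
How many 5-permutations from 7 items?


P(7,5) = 7!/2!
= 5040/2
= 2520

P(7,5) = 2520


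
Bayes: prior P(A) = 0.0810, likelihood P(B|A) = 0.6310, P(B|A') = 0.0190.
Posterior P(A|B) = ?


P(B) = P(B|A)*P(A) + P(B|A')*P(A')
= 0.6310*0.0810 + 0.0190*0.9190
= 0.051111 + 0.017461 = 0.068572
P(A|B) = 0.051111/0.068572 = 0.7454

P(A|B) = 0.7454


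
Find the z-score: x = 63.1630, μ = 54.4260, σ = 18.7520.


z = (63.1630 - 54.4260)/18.7520
= 8.7370/18.7520
= 0.4659

z = 0.4659


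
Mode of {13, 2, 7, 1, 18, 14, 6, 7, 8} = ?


Frequencies: 1:1, 2:1, 6:1, 7:2, 8:1, 13:1, 14:1, 18:1
Max frequency = 2
Mode = 7

Mode = 7


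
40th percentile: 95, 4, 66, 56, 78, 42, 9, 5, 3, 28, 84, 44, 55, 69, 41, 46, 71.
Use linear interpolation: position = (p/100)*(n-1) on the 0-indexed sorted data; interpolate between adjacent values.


Sorted: 3, 4, 5, 9, 28, 41, 42, 44, 46, 55, 56, 66, 69, 71, 78, 84, 95
n = 17
Index = 40/100 * 16 = 6.4000
Lower = data[6] = 42, Upper = data[7] = 44
P40 = 42 + 0.4000*(2) = 42.8000

P40 = 42.8000


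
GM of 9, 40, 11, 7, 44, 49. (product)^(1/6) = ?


Product = 9 × 40 × 11 × 7 × 44 × 49 = 59764320
GM = 59764320^(1/6) = 19.7730

GM = 19.7730


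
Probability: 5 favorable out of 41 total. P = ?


P = 5/41 = 0.1220

P = 0.1220


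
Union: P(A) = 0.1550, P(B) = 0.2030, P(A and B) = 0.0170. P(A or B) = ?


P(A∪B) = 0.1550 + 0.2030 - 0.0170
= 0.3580 - 0.0170
= 0.3410

P(A∪B) = 0.3410


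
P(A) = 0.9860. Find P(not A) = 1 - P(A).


P(not A) = 1 - 0.9860 = 0.0140

P(not A) = 0.0140


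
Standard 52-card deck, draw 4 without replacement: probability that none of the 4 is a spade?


P(no spades) = (39/52) × (38/51) × (37/50) × (36/49)
= 0.3038

P = 0.3038


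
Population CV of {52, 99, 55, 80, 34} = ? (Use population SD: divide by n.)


Mean = 64.0000
SD = 22.8298
CV = (22.8298/64.0000)*100 = 35.6716%

CV = 35.6716%


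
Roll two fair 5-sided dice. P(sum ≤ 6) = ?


Total outcomes = 5×5 = 25
Favorable (sum ≤ 6): 15
P = 15/25 = 0.6000

P = 0.6000


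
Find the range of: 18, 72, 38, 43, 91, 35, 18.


Max = 91, Min = 18
Range = 91 - 18 = 73

Range = 73


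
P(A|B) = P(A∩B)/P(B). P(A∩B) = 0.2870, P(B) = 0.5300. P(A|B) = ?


P(A|B) = 0.2870/0.5300 = 0.5415

P(A|B) = 0.5415


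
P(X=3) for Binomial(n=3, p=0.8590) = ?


C(3,3) = 1
p^3 = 0.633840
(1-p)^0 = 1.000000
P = 1 * 0.633840 * 1.000000 = 0.6338

P(X=3) = 0.6338


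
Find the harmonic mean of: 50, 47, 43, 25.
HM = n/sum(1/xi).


Sum of reciprocals = 1/50 + 1/47 + 1/43 + 1/25 = 0.104532
HM = 4/0.104532 = 38.2656

HM = 38.2656


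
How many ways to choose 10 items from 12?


C(12,10) = 12!/(10! × 2!)
= 479001600/(3628800 × 2)
= 66

C(12,10) = 66


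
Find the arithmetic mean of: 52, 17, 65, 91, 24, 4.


Sum = 52 + 17 + 65 + 91 + 24 + 4 = 253
n = 6
Mean = 253/6 = 42.1667

Mean = 42.1667


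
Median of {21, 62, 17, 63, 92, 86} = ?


Sorted: 17, 21, 62, 63, 86, 92
n = 6 (even)
Middle values: 62 and 63
Median = (62+63)/2 = 62.5000

Median = 62.5000


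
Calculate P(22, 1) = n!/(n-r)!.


P(22,1) = 22!/21!
= 1124000727777607680000/51090942171709440000
= 22

P(22,1) = 22


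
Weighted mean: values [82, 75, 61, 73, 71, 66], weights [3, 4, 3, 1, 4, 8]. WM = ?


Numerator = 82*3 + 75*4 + 61*3 + 73*1 + 71*4 + 66*8 = 1614
Denominator = 3 + 4 + 3 + 1 + 4 + 8 = 23
WM = 1614/23 = 70.1739

WM = 70.1739


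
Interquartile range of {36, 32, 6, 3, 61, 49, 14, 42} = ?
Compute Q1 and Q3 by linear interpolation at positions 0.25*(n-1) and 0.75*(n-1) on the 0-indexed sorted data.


Sorted: 3, 6, 14, 32, 36, 42, 49, 61
Q1 (25th %ile) = 12.0000
Q3 (75th %ile) = 43.7500
IQR = 43.7500 - 12.0000 = 31.7500

IQR = 31.7500
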